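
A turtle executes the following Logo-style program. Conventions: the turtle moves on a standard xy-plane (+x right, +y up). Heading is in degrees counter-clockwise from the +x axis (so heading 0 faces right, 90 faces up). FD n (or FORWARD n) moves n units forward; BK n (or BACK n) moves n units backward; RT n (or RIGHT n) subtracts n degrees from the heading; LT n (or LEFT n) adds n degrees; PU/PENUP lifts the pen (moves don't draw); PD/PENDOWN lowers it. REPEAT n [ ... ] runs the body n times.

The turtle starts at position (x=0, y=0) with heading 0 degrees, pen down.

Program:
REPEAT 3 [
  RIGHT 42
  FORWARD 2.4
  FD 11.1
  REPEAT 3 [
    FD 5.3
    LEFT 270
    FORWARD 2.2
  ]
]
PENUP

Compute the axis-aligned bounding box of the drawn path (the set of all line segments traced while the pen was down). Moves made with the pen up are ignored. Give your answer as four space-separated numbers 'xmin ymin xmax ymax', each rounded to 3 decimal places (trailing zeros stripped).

Answer: 0 -18.153 33.761 0

Derivation:
Executing turtle program step by step:
Start: pos=(0,0), heading=0, pen down
REPEAT 3 [
  -- iteration 1/3 --
  RT 42: heading 0 -> 318
  FD 2.4: (0,0) -> (1.784,-1.606) [heading=318, draw]
  FD 11.1: (1.784,-1.606) -> (10.032,-9.033) [heading=318, draw]
  REPEAT 3 [
    -- iteration 1/3 --
    FD 5.3: (10.032,-9.033) -> (13.971,-12.58) [heading=318, draw]
    LT 270: heading 318 -> 228
    FD 2.2: (13.971,-12.58) -> (12.499,-14.215) [heading=228, draw]
    -- iteration 2/3 --
    FD 5.3: (12.499,-14.215) -> (8.953,-18.153) [heading=228, draw]
    LT 270: heading 228 -> 138
    FD 2.2: (8.953,-18.153) -> (7.318,-16.681) [heading=138, draw]
    -- iteration 3/3 --
    FD 5.3: (7.318,-16.681) -> (3.379,-13.135) [heading=138, draw]
    LT 270: heading 138 -> 48
    FD 2.2: (3.379,-13.135) -> (4.851,-11.5) [heading=48, draw]
  ]
  -- iteration 2/3 --
  RT 42: heading 48 -> 6
  FD 2.4: (4.851,-11.5) -> (7.238,-11.249) [heading=6, draw]
  FD 11.1: (7.238,-11.249) -> (18.277,-10.089) [heading=6, draw]
  REPEAT 3 [
    -- iteration 1/3 --
    FD 5.3: (18.277,-10.089) -> (23.548,-9.535) [heading=6, draw]
    LT 270: heading 6 -> 276
    FD 2.2: (23.548,-9.535) -> (23.778,-11.723) [heading=276, draw]
    -- iteration 2/3 --
    FD 5.3: (23.778,-11.723) -> (24.332,-16.994) [heading=276, draw]
    LT 270: heading 276 -> 186
    FD 2.2: (24.332,-16.994) -> (22.144,-17.224) [heading=186, draw]
    -- iteration 3/3 --
    FD 5.3: (22.144,-17.224) -> (16.873,-17.778) [heading=186, draw]
    LT 270: heading 186 -> 96
    FD 2.2: (16.873,-17.778) -> (16.643,-15.59) [heading=96, draw]
  ]
  -- iteration 3/3 --
  RT 42: heading 96 -> 54
  FD 2.4: (16.643,-15.59) -> (18.054,-13.648) [heading=54, draw]
  FD 11.1: (18.054,-13.648) -> (24.578,-4.668) [heading=54, draw]
  REPEAT 3 [
    -- iteration 1/3 --
    FD 5.3: (24.578,-4.668) -> (27.694,-0.38) [heading=54, draw]
    LT 270: heading 54 -> 324
    FD 2.2: (27.694,-0.38) -> (29.473,-1.673) [heading=324, draw]
    -- iteration 2/3 --
    FD 5.3: (29.473,-1.673) -> (33.761,-4.789) [heading=324, draw]
    LT 270: heading 324 -> 234
    FD 2.2: (33.761,-4.789) -> (32.468,-6.568) [heading=234, draw]
    -- iteration 3/3 --
    FD 5.3: (32.468,-6.568) -> (29.353,-10.856) [heading=234, draw]
    LT 270: heading 234 -> 144
    FD 2.2: (29.353,-10.856) -> (27.573,-9.563) [heading=144, draw]
  ]
]
PU: pen up
Final: pos=(27.573,-9.563), heading=144, 24 segment(s) drawn

Segment endpoints: x in {0, 1.784, 3.379, 4.851, 7.238, 7.318, 8.953, 10.032, 12.499, 13.971, 16.643, 16.873, 18.054, 18.277, 22.144, 23.548, 23.778, 24.332, 24.578, 27.573, 27.694, 29.353, 29.473, 32.468, 33.761}, y in {-18.153, -17.778, -17.224, -16.994, -16.681, -15.59, -14.215, -13.648, -13.135, -12.58, -11.723, -11.5, -11.249, -10.856, -10.089, -9.563, -9.535, -9.033, -6.568, -4.789, -4.668, -1.673, -1.606, -0.38, 0}
xmin=0, ymin=-18.153, xmax=33.761, ymax=0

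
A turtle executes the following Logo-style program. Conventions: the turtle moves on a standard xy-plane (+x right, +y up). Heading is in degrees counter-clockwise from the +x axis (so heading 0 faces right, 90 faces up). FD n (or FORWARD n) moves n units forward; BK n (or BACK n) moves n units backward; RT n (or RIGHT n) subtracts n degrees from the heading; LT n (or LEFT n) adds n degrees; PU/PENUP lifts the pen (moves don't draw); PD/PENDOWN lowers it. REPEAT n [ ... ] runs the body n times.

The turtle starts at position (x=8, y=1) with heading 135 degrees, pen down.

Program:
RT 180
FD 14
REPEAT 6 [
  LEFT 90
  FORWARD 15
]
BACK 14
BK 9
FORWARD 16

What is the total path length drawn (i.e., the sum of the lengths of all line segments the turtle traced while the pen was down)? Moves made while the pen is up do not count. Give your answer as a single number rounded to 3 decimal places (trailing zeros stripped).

Answer: 143

Derivation:
Executing turtle program step by step:
Start: pos=(8,1), heading=135, pen down
RT 180: heading 135 -> 315
FD 14: (8,1) -> (17.899,-8.899) [heading=315, draw]
REPEAT 6 [
  -- iteration 1/6 --
  LT 90: heading 315 -> 45
  FD 15: (17.899,-8.899) -> (28.506,1.707) [heading=45, draw]
  -- iteration 2/6 --
  LT 90: heading 45 -> 135
  FD 15: (28.506,1.707) -> (17.899,12.314) [heading=135, draw]
  -- iteration 3/6 --
  LT 90: heading 135 -> 225
  FD 15: (17.899,12.314) -> (7.293,1.707) [heading=225, draw]
  -- iteration 4/6 --
  LT 90: heading 225 -> 315
  FD 15: (7.293,1.707) -> (17.899,-8.899) [heading=315, draw]
  -- iteration 5/6 --
  LT 90: heading 315 -> 45
  FD 15: (17.899,-8.899) -> (28.506,1.707) [heading=45, draw]
  -- iteration 6/6 --
  LT 90: heading 45 -> 135
  FD 15: (28.506,1.707) -> (17.899,12.314) [heading=135, draw]
]
BK 14: (17.899,12.314) -> (27.799,2.414) [heading=135, draw]
BK 9: (27.799,2.414) -> (34.163,-3.95) [heading=135, draw]
FD 16: (34.163,-3.95) -> (22.849,7.364) [heading=135, draw]
Final: pos=(22.849,7.364), heading=135, 10 segment(s) drawn

Segment lengths:
  seg 1: (8,1) -> (17.899,-8.899), length = 14
  seg 2: (17.899,-8.899) -> (28.506,1.707), length = 15
  seg 3: (28.506,1.707) -> (17.899,12.314), length = 15
  seg 4: (17.899,12.314) -> (7.293,1.707), length = 15
  seg 5: (7.293,1.707) -> (17.899,-8.899), length = 15
  seg 6: (17.899,-8.899) -> (28.506,1.707), length = 15
  seg 7: (28.506,1.707) -> (17.899,12.314), length = 15
  seg 8: (17.899,12.314) -> (27.799,2.414), length = 14
  seg 9: (27.799,2.414) -> (34.163,-3.95), length = 9
  seg 10: (34.163,-3.95) -> (22.849,7.364), length = 16
Total = 143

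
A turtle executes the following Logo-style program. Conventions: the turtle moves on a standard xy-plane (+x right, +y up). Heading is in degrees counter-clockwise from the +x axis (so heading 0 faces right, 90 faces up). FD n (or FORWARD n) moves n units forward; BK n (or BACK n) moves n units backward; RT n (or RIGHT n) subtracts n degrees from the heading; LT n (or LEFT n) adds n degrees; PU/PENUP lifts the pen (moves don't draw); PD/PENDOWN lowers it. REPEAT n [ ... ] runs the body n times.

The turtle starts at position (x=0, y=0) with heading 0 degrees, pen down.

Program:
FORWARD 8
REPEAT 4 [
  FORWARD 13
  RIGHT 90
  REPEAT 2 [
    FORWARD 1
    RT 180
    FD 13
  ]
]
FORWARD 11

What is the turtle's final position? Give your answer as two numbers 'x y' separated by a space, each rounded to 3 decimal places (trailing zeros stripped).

Answer: 19 0

Derivation:
Executing turtle program step by step:
Start: pos=(0,0), heading=0, pen down
FD 8: (0,0) -> (8,0) [heading=0, draw]
REPEAT 4 [
  -- iteration 1/4 --
  FD 13: (8,0) -> (21,0) [heading=0, draw]
  RT 90: heading 0 -> 270
  REPEAT 2 [
    -- iteration 1/2 --
    FD 1: (21,0) -> (21,-1) [heading=270, draw]
    RT 180: heading 270 -> 90
    FD 13: (21,-1) -> (21,12) [heading=90, draw]
    -- iteration 2/2 --
    FD 1: (21,12) -> (21,13) [heading=90, draw]
    RT 180: heading 90 -> 270
    FD 13: (21,13) -> (21,0) [heading=270, draw]
  ]
  -- iteration 2/4 --
  FD 13: (21,0) -> (21,-13) [heading=270, draw]
  RT 90: heading 270 -> 180
  REPEAT 2 [
    -- iteration 1/2 --
    FD 1: (21,-13) -> (20,-13) [heading=180, draw]
    RT 180: heading 180 -> 0
    FD 13: (20,-13) -> (33,-13) [heading=0, draw]
    -- iteration 2/2 --
    FD 1: (33,-13) -> (34,-13) [heading=0, draw]
    RT 180: heading 0 -> 180
    FD 13: (34,-13) -> (21,-13) [heading=180, draw]
  ]
  -- iteration 3/4 --
  FD 13: (21,-13) -> (8,-13) [heading=180, draw]
  RT 90: heading 180 -> 90
  REPEAT 2 [
    -- iteration 1/2 --
    FD 1: (8,-13) -> (8,-12) [heading=90, draw]
    RT 180: heading 90 -> 270
    FD 13: (8,-12) -> (8,-25) [heading=270, draw]
    -- iteration 2/2 --
    FD 1: (8,-25) -> (8,-26) [heading=270, draw]
    RT 180: heading 270 -> 90
    FD 13: (8,-26) -> (8,-13) [heading=90, draw]
  ]
  -- iteration 4/4 --
  FD 13: (8,-13) -> (8,0) [heading=90, draw]
  RT 90: heading 90 -> 0
  REPEAT 2 [
    -- iteration 1/2 --
    FD 1: (8,0) -> (9,0) [heading=0, draw]
    RT 180: heading 0 -> 180
    FD 13: (9,0) -> (-4,0) [heading=180, draw]
    -- iteration 2/2 --
    FD 1: (-4,0) -> (-5,0) [heading=180, draw]
    RT 180: heading 180 -> 0
    FD 13: (-5,0) -> (8,0) [heading=0, draw]
  ]
]
FD 11: (8,0) -> (19,0) [heading=0, draw]
Final: pos=(19,0), heading=0, 22 segment(s) drawn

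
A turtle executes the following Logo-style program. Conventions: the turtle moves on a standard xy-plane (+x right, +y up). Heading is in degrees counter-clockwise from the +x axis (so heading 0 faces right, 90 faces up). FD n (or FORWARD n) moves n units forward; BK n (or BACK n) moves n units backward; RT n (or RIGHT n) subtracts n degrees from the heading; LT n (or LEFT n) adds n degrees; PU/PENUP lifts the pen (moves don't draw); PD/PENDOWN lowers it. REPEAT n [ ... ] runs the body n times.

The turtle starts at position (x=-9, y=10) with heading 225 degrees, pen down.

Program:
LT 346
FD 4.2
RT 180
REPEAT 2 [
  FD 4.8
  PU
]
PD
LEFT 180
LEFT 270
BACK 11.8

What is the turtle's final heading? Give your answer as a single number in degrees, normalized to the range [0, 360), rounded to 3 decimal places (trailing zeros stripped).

Answer: 121

Derivation:
Executing turtle program step by step:
Start: pos=(-9,10), heading=225, pen down
LT 346: heading 225 -> 211
FD 4.2: (-9,10) -> (-12.6,7.837) [heading=211, draw]
RT 180: heading 211 -> 31
REPEAT 2 [
  -- iteration 1/2 --
  FD 4.8: (-12.6,7.837) -> (-8.486,10.309) [heading=31, draw]
  PU: pen up
  -- iteration 2/2 --
  FD 4.8: (-8.486,10.309) -> (-4.371,12.781) [heading=31, move]
  PU: pen up
]
PD: pen down
LT 180: heading 31 -> 211
LT 270: heading 211 -> 121
BK 11.8: (-4.371,12.781) -> (1.706,2.667) [heading=121, draw]
Final: pos=(1.706,2.667), heading=121, 3 segment(s) drawn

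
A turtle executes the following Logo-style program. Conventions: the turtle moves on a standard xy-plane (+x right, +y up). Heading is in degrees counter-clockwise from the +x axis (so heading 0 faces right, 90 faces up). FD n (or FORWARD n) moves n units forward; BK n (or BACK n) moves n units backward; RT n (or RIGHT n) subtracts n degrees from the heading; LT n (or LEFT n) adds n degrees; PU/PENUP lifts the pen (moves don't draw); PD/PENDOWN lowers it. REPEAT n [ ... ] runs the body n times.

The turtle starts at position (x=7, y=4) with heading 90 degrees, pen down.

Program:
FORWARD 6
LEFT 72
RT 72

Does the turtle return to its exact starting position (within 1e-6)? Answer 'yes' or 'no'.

Executing turtle program step by step:
Start: pos=(7,4), heading=90, pen down
FD 6: (7,4) -> (7,10) [heading=90, draw]
LT 72: heading 90 -> 162
RT 72: heading 162 -> 90
Final: pos=(7,10), heading=90, 1 segment(s) drawn

Start position: (7, 4)
Final position: (7, 10)
Distance = 6; >= 1e-6 -> NOT closed

Answer: no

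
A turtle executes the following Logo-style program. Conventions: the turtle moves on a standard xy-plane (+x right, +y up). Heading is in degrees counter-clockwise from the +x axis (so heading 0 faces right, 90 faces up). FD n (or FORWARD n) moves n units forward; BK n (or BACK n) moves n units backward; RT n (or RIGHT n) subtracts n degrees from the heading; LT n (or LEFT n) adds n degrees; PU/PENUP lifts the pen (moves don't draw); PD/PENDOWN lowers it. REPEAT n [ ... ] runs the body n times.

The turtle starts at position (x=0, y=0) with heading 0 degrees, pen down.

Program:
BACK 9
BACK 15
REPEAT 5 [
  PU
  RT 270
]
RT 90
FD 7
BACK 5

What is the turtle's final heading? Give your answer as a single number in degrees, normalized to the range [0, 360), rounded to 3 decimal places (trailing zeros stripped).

Answer: 0

Derivation:
Executing turtle program step by step:
Start: pos=(0,0), heading=0, pen down
BK 9: (0,0) -> (-9,0) [heading=0, draw]
BK 15: (-9,0) -> (-24,0) [heading=0, draw]
REPEAT 5 [
  -- iteration 1/5 --
  PU: pen up
  RT 270: heading 0 -> 90
  -- iteration 2/5 --
  PU: pen up
  RT 270: heading 90 -> 180
  -- iteration 3/5 --
  PU: pen up
  RT 270: heading 180 -> 270
  -- iteration 4/5 --
  PU: pen up
  RT 270: heading 270 -> 0
  -- iteration 5/5 --
  PU: pen up
  RT 270: heading 0 -> 90
]
RT 90: heading 90 -> 0
FD 7: (-24,0) -> (-17,0) [heading=0, move]
BK 5: (-17,0) -> (-22,0) [heading=0, move]
Final: pos=(-22,0), heading=0, 2 segment(s) drawn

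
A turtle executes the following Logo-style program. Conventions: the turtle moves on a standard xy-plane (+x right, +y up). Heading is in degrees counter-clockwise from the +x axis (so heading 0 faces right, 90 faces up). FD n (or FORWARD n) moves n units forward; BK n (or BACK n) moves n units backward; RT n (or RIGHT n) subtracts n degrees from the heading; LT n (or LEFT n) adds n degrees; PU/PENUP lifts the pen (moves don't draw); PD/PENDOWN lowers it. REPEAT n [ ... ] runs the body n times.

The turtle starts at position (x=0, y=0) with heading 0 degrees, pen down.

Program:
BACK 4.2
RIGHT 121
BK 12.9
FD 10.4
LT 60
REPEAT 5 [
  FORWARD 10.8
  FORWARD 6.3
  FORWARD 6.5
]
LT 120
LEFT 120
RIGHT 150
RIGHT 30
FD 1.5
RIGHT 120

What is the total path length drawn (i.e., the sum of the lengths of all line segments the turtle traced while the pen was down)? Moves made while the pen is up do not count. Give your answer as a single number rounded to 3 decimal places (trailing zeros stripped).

Answer: 147

Derivation:
Executing turtle program step by step:
Start: pos=(0,0), heading=0, pen down
BK 4.2: (0,0) -> (-4.2,0) [heading=0, draw]
RT 121: heading 0 -> 239
BK 12.9: (-4.2,0) -> (2.444,11.057) [heading=239, draw]
FD 10.4: (2.444,11.057) -> (-2.912,2.143) [heading=239, draw]
LT 60: heading 239 -> 299
REPEAT 5 [
  -- iteration 1/5 --
  FD 10.8: (-2.912,2.143) -> (2.324,-7.303) [heading=299, draw]
  FD 6.3: (2.324,-7.303) -> (5.378,-12.813) [heading=299, draw]
  FD 6.5: (5.378,-12.813) -> (8.529,-18.498) [heading=299, draw]
  -- iteration 2/5 --
  FD 10.8: (8.529,-18.498) -> (13.765,-27.944) [heading=299, draw]
  FD 6.3: (13.765,-27.944) -> (16.819,-33.454) [heading=299, draw]
  FD 6.5: (16.819,-33.454) -> (19.971,-39.139) [heading=299, draw]
  -- iteration 3/5 --
  FD 10.8: (19.971,-39.139) -> (25.207,-48.585) [heading=299, draw]
  FD 6.3: (25.207,-48.585) -> (28.261,-54.095) [heading=299, draw]
  FD 6.5: (28.261,-54.095) -> (31.412,-59.78) [heading=299, draw]
  -- iteration 4/5 --
  FD 10.8: (31.412,-59.78) -> (36.648,-69.226) [heading=299, draw]
  FD 6.3: (36.648,-69.226) -> (39.702,-74.736) [heading=299, draw]
  FD 6.5: (39.702,-74.736) -> (42.854,-80.421) [heading=299, draw]
  -- iteration 5/5 --
  FD 10.8: (42.854,-80.421) -> (48.09,-89.867) [heading=299, draw]
  FD 6.3: (48.09,-89.867) -> (51.144,-95.377) [heading=299, draw]
  FD 6.5: (51.144,-95.377) -> (54.295,-101.062) [heading=299, draw]
]
LT 120: heading 299 -> 59
LT 120: heading 59 -> 179
RT 150: heading 179 -> 29
RT 30: heading 29 -> 359
FD 1.5: (54.295,-101.062) -> (55.795,-101.088) [heading=359, draw]
RT 120: heading 359 -> 239
Final: pos=(55.795,-101.088), heading=239, 19 segment(s) drawn

Segment lengths:
  seg 1: (0,0) -> (-4.2,0), length = 4.2
  seg 2: (-4.2,0) -> (2.444,11.057), length = 12.9
  seg 3: (2.444,11.057) -> (-2.912,2.143), length = 10.4
  seg 4: (-2.912,2.143) -> (2.324,-7.303), length = 10.8
  seg 5: (2.324,-7.303) -> (5.378,-12.813), length = 6.3
  seg 6: (5.378,-12.813) -> (8.529,-18.498), length = 6.5
  seg 7: (8.529,-18.498) -> (13.765,-27.944), length = 10.8
  seg 8: (13.765,-27.944) -> (16.819,-33.454), length = 6.3
  seg 9: (16.819,-33.454) -> (19.971,-39.139), length = 6.5
  seg 10: (19.971,-39.139) -> (25.207,-48.585), length = 10.8
  seg 11: (25.207,-48.585) -> (28.261,-54.095), length = 6.3
  seg 12: (28.261,-54.095) -> (31.412,-59.78), length = 6.5
  seg 13: (31.412,-59.78) -> (36.648,-69.226), length = 10.8
  seg 14: (36.648,-69.226) -> (39.702,-74.736), length = 6.3
  seg 15: (39.702,-74.736) -> (42.854,-80.421), length = 6.5
  seg 16: (42.854,-80.421) -> (48.09,-89.867), length = 10.8
  seg 17: (48.09,-89.867) -> (51.144,-95.377), length = 6.3
  seg 18: (51.144,-95.377) -> (54.295,-101.062), length = 6.5
  seg 19: (54.295,-101.062) -> (55.795,-101.088), length = 1.5
Total = 147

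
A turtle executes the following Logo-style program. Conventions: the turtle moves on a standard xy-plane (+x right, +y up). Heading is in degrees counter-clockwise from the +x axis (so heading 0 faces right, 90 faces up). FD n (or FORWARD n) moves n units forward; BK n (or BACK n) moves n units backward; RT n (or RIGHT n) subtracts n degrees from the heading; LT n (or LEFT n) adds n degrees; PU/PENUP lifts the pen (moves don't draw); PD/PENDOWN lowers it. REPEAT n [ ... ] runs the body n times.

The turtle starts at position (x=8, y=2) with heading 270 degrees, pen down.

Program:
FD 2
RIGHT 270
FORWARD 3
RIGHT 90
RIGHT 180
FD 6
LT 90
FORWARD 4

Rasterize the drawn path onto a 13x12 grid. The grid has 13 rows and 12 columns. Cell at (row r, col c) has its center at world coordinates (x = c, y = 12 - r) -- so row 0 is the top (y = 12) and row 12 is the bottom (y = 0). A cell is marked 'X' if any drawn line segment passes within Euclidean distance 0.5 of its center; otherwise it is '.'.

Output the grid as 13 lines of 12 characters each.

Segment 0: (8,2) -> (8,0)
Segment 1: (8,0) -> (11,0)
Segment 2: (11,0) -> (11,6)
Segment 3: (11,6) -> (7,6)

Answer: ............
............
............
............
............
............
.......XXXXX
...........X
...........X
...........X
........X..X
........X..X
........XXXX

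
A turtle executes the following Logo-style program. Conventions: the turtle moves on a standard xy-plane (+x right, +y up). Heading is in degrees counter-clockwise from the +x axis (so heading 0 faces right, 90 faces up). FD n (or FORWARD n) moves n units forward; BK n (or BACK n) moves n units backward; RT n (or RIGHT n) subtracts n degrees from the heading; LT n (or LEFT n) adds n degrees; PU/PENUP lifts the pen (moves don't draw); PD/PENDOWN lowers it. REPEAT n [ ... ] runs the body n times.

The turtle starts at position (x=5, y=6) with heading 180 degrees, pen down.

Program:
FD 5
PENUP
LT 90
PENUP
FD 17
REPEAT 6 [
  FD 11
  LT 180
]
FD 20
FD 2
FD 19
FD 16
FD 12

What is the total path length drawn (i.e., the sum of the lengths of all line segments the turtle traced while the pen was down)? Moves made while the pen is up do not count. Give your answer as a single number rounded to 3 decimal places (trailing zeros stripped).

Executing turtle program step by step:
Start: pos=(5,6), heading=180, pen down
FD 5: (5,6) -> (0,6) [heading=180, draw]
PU: pen up
LT 90: heading 180 -> 270
PU: pen up
FD 17: (0,6) -> (0,-11) [heading=270, move]
REPEAT 6 [
  -- iteration 1/6 --
  FD 11: (0,-11) -> (0,-22) [heading=270, move]
  LT 180: heading 270 -> 90
  -- iteration 2/6 --
  FD 11: (0,-22) -> (0,-11) [heading=90, move]
  LT 180: heading 90 -> 270
  -- iteration 3/6 --
  FD 11: (0,-11) -> (0,-22) [heading=270, move]
  LT 180: heading 270 -> 90
  -- iteration 4/6 --
  FD 11: (0,-22) -> (0,-11) [heading=90, move]
  LT 180: heading 90 -> 270
  -- iteration 5/6 --
  FD 11: (0,-11) -> (0,-22) [heading=270, move]
  LT 180: heading 270 -> 90
  -- iteration 6/6 --
  FD 11: (0,-22) -> (0,-11) [heading=90, move]
  LT 180: heading 90 -> 270
]
FD 20: (0,-11) -> (0,-31) [heading=270, move]
FD 2: (0,-31) -> (0,-33) [heading=270, move]
FD 19: (0,-33) -> (0,-52) [heading=270, move]
FD 16: (0,-52) -> (0,-68) [heading=270, move]
FD 12: (0,-68) -> (0,-80) [heading=270, move]
Final: pos=(0,-80), heading=270, 1 segment(s) drawn

Segment lengths:
  seg 1: (5,6) -> (0,6), length = 5
Total = 5

Answer: 5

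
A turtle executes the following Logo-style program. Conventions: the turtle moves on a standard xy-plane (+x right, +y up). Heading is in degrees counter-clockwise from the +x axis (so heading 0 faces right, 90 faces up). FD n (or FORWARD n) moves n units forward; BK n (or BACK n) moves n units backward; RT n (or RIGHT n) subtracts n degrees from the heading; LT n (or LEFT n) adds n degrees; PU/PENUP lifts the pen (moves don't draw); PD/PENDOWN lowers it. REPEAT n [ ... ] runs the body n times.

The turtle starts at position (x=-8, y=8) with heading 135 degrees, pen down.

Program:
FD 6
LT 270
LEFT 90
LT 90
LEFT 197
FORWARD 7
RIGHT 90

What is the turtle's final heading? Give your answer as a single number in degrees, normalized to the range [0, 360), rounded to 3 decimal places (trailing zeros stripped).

Answer: 332

Derivation:
Executing turtle program step by step:
Start: pos=(-8,8), heading=135, pen down
FD 6: (-8,8) -> (-12.243,12.243) [heading=135, draw]
LT 270: heading 135 -> 45
LT 90: heading 45 -> 135
LT 90: heading 135 -> 225
LT 197: heading 225 -> 62
FD 7: (-12.243,12.243) -> (-8.956,18.423) [heading=62, draw]
RT 90: heading 62 -> 332
Final: pos=(-8.956,18.423), heading=332, 2 segment(s) drawn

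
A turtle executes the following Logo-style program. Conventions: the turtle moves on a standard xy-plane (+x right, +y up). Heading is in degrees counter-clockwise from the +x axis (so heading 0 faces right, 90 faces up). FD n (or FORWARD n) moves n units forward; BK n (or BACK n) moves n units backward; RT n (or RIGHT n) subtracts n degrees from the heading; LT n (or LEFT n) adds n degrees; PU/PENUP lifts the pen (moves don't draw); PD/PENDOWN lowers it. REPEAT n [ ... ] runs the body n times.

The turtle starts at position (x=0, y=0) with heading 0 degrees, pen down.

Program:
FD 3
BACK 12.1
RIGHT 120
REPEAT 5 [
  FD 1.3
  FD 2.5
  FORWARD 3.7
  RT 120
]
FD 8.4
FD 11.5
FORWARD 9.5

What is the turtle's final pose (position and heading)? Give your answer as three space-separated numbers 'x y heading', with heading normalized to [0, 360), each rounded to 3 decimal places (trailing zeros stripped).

Answer: 12.8 0 0

Derivation:
Executing turtle program step by step:
Start: pos=(0,0), heading=0, pen down
FD 3: (0,0) -> (3,0) [heading=0, draw]
BK 12.1: (3,0) -> (-9.1,0) [heading=0, draw]
RT 120: heading 0 -> 240
REPEAT 5 [
  -- iteration 1/5 --
  FD 1.3: (-9.1,0) -> (-9.75,-1.126) [heading=240, draw]
  FD 2.5: (-9.75,-1.126) -> (-11,-3.291) [heading=240, draw]
  FD 3.7: (-11,-3.291) -> (-12.85,-6.495) [heading=240, draw]
  RT 120: heading 240 -> 120
  -- iteration 2/5 --
  FD 1.3: (-12.85,-6.495) -> (-13.5,-5.369) [heading=120, draw]
  FD 2.5: (-13.5,-5.369) -> (-14.75,-3.204) [heading=120, draw]
  FD 3.7: (-14.75,-3.204) -> (-16.6,0) [heading=120, draw]
  RT 120: heading 120 -> 0
  -- iteration 3/5 --
  FD 1.3: (-16.6,0) -> (-15.3,0) [heading=0, draw]
  FD 2.5: (-15.3,0) -> (-12.8,0) [heading=0, draw]
  FD 3.7: (-12.8,0) -> (-9.1,0) [heading=0, draw]
  RT 120: heading 0 -> 240
  -- iteration 4/5 --
  FD 1.3: (-9.1,0) -> (-9.75,-1.126) [heading=240, draw]
  FD 2.5: (-9.75,-1.126) -> (-11,-3.291) [heading=240, draw]
  FD 3.7: (-11,-3.291) -> (-12.85,-6.495) [heading=240, draw]
  RT 120: heading 240 -> 120
  -- iteration 5/5 --
  FD 1.3: (-12.85,-6.495) -> (-13.5,-5.369) [heading=120, draw]
  FD 2.5: (-13.5,-5.369) -> (-14.75,-3.204) [heading=120, draw]
  FD 3.7: (-14.75,-3.204) -> (-16.6,0) [heading=120, draw]
  RT 120: heading 120 -> 0
]
FD 8.4: (-16.6,0) -> (-8.2,0) [heading=0, draw]
FD 11.5: (-8.2,0) -> (3.3,0) [heading=0, draw]
FD 9.5: (3.3,0) -> (12.8,0) [heading=0, draw]
Final: pos=(12.8,0), heading=0, 20 segment(s) drawn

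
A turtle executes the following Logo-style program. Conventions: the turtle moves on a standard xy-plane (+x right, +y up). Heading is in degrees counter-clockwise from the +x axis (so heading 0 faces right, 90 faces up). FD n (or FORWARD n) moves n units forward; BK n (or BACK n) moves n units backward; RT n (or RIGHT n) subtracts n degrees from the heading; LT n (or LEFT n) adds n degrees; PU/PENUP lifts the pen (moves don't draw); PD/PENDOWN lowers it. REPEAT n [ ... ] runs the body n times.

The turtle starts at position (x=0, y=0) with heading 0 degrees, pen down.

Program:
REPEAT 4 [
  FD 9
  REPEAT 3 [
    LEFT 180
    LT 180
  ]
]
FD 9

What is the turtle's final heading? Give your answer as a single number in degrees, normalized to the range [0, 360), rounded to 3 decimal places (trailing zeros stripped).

Answer: 0

Derivation:
Executing turtle program step by step:
Start: pos=(0,0), heading=0, pen down
REPEAT 4 [
  -- iteration 1/4 --
  FD 9: (0,0) -> (9,0) [heading=0, draw]
  REPEAT 3 [
    -- iteration 1/3 --
    LT 180: heading 0 -> 180
    LT 180: heading 180 -> 0
    -- iteration 2/3 --
    LT 180: heading 0 -> 180
    LT 180: heading 180 -> 0
    -- iteration 3/3 --
    LT 180: heading 0 -> 180
    LT 180: heading 180 -> 0
  ]
  -- iteration 2/4 --
  FD 9: (9,0) -> (18,0) [heading=0, draw]
  REPEAT 3 [
    -- iteration 1/3 --
    LT 180: heading 0 -> 180
    LT 180: heading 180 -> 0
    -- iteration 2/3 --
    LT 180: heading 0 -> 180
    LT 180: heading 180 -> 0
    -- iteration 3/3 --
    LT 180: heading 0 -> 180
    LT 180: heading 180 -> 0
  ]
  -- iteration 3/4 --
  FD 9: (18,0) -> (27,0) [heading=0, draw]
  REPEAT 3 [
    -- iteration 1/3 --
    LT 180: heading 0 -> 180
    LT 180: heading 180 -> 0
    -- iteration 2/3 --
    LT 180: heading 0 -> 180
    LT 180: heading 180 -> 0
    -- iteration 3/3 --
    LT 180: heading 0 -> 180
    LT 180: heading 180 -> 0
  ]
  -- iteration 4/4 --
  FD 9: (27,0) -> (36,0) [heading=0, draw]
  REPEAT 3 [
    -- iteration 1/3 --
    LT 180: heading 0 -> 180
    LT 180: heading 180 -> 0
    -- iteration 2/3 --
    LT 180: heading 0 -> 180
    LT 180: heading 180 -> 0
    -- iteration 3/3 --
    LT 180: heading 0 -> 180
    LT 180: heading 180 -> 0
  ]
]
FD 9: (36,0) -> (45,0) [heading=0, draw]
Final: pos=(45,0), heading=0, 5 segment(s) drawn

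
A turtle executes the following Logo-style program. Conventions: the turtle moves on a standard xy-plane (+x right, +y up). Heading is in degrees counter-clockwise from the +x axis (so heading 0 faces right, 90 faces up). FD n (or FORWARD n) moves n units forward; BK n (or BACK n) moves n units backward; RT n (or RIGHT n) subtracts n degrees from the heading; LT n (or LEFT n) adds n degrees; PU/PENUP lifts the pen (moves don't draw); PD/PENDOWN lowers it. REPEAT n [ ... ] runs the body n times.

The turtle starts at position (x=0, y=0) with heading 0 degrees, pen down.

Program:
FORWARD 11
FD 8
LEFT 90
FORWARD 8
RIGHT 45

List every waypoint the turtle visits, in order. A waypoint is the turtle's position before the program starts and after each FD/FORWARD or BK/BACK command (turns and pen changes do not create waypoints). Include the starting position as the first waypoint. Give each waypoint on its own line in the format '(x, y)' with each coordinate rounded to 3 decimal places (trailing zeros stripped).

Answer: (0, 0)
(11, 0)
(19, 0)
(19, 8)

Derivation:
Executing turtle program step by step:
Start: pos=(0,0), heading=0, pen down
FD 11: (0,0) -> (11,0) [heading=0, draw]
FD 8: (11,0) -> (19,0) [heading=0, draw]
LT 90: heading 0 -> 90
FD 8: (19,0) -> (19,8) [heading=90, draw]
RT 45: heading 90 -> 45
Final: pos=(19,8), heading=45, 3 segment(s) drawn
Waypoints (4 total):
(0, 0)
(11, 0)
(19, 0)
(19, 8)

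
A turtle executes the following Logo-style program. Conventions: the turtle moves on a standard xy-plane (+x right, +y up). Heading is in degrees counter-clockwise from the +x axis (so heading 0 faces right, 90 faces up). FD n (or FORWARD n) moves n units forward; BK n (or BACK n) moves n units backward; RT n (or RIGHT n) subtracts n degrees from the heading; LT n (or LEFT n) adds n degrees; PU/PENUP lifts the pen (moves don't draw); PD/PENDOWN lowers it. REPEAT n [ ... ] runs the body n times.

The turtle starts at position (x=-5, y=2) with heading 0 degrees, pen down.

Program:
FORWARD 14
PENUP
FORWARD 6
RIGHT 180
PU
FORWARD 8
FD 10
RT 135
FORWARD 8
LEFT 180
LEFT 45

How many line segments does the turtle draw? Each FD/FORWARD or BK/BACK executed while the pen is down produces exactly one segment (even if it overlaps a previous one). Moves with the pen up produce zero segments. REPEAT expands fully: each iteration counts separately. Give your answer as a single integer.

Executing turtle program step by step:
Start: pos=(-5,2), heading=0, pen down
FD 14: (-5,2) -> (9,2) [heading=0, draw]
PU: pen up
FD 6: (9,2) -> (15,2) [heading=0, move]
RT 180: heading 0 -> 180
PU: pen up
FD 8: (15,2) -> (7,2) [heading=180, move]
FD 10: (7,2) -> (-3,2) [heading=180, move]
RT 135: heading 180 -> 45
FD 8: (-3,2) -> (2.657,7.657) [heading=45, move]
LT 180: heading 45 -> 225
LT 45: heading 225 -> 270
Final: pos=(2.657,7.657), heading=270, 1 segment(s) drawn
Segments drawn: 1

Answer: 1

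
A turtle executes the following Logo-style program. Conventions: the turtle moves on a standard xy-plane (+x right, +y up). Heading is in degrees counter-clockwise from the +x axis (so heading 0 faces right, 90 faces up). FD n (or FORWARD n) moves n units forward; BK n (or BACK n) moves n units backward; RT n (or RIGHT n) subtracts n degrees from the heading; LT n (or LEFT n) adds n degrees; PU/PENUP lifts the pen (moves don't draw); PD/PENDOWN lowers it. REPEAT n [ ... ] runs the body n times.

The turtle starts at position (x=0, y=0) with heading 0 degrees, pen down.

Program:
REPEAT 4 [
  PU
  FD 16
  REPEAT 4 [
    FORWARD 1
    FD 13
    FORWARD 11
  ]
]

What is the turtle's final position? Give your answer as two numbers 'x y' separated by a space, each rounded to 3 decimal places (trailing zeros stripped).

Answer: 464 0

Derivation:
Executing turtle program step by step:
Start: pos=(0,0), heading=0, pen down
REPEAT 4 [
  -- iteration 1/4 --
  PU: pen up
  FD 16: (0,0) -> (16,0) [heading=0, move]
  REPEAT 4 [
    -- iteration 1/4 --
    FD 1: (16,0) -> (17,0) [heading=0, move]
    FD 13: (17,0) -> (30,0) [heading=0, move]
    FD 11: (30,0) -> (41,0) [heading=0, move]
    -- iteration 2/4 --
    FD 1: (41,0) -> (42,0) [heading=0, move]
    FD 13: (42,0) -> (55,0) [heading=0, move]
    FD 11: (55,0) -> (66,0) [heading=0, move]
    -- iteration 3/4 --
    FD 1: (66,0) -> (67,0) [heading=0, move]
    FD 13: (67,0) -> (80,0) [heading=0, move]
    FD 11: (80,0) -> (91,0) [heading=0, move]
    -- iteration 4/4 --
    FD 1: (91,0) -> (92,0) [heading=0, move]
    FD 13: (92,0) -> (105,0) [heading=0, move]
    FD 11: (105,0) -> (116,0) [heading=0, move]
  ]
  -- iteration 2/4 --
  PU: pen up
  FD 16: (116,0) -> (132,0) [heading=0, move]
  REPEAT 4 [
    -- iteration 1/4 --
    FD 1: (132,0) -> (133,0) [heading=0, move]
    FD 13: (133,0) -> (146,0) [heading=0, move]
    FD 11: (146,0) -> (157,0) [heading=0, move]
    -- iteration 2/4 --
    FD 1: (157,0) -> (158,0) [heading=0, move]
    FD 13: (158,0) -> (171,0) [heading=0, move]
    FD 11: (171,0) -> (182,0) [heading=0, move]
    -- iteration 3/4 --
    FD 1: (182,0) -> (183,0) [heading=0, move]
    FD 13: (183,0) -> (196,0) [heading=0, move]
    FD 11: (196,0) -> (207,0) [heading=0, move]
    -- iteration 4/4 --
    FD 1: (207,0) -> (208,0) [heading=0, move]
    FD 13: (208,0) -> (221,0) [heading=0, move]
    FD 11: (221,0) -> (232,0) [heading=0, move]
  ]
  -- iteration 3/4 --
  PU: pen up
  FD 16: (232,0) -> (248,0) [heading=0, move]
  REPEAT 4 [
    -- iteration 1/4 --
    FD 1: (248,0) -> (249,0) [heading=0, move]
    FD 13: (249,0) -> (262,0) [heading=0, move]
    FD 11: (262,0) -> (273,0) [heading=0, move]
    -- iteration 2/4 --
    FD 1: (273,0) -> (274,0) [heading=0, move]
    FD 13: (274,0) -> (287,0) [heading=0, move]
    FD 11: (287,0) -> (298,0) [heading=0, move]
    -- iteration 3/4 --
    FD 1: (298,0) -> (299,0) [heading=0, move]
    FD 13: (299,0) -> (312,0) [heading=0, move]
    FD 11: (312,0) -> (323,0) [heading=0, move]
    -- iteration 4/4 --
    FD 1: (323,0) -> (324,0) [heading=0, move]
    FD 13: (324,0) -> (337,0) [heading=0, move]
    FD 11: (337,0) -> (348,0) [heading=0, move]
  ]
  -- iteration 4/4 --
  PU: pen up
  FD 16: (348,0) -> (364,0) [heading=0, move]
  REPEAT 4 [
    -- iteration 1/4 --
    FD 1: (364,0) -> (365,0) [heading=0, move]
    FD 13: (365,0) -> (378,0) [heading=0, move]
    FD 11: (378,0) -> (389,0) [heading=0, move]
    -- iteration 2/4 --
    FD 1: (389,0) -> (390,0) [heading=0, move]
    FD 13: (390,0) -> (403,0) [heading=0, move]
    FD 11: (403,0) -> (414,0) [heading=0, move]
    -- iteration 3/4 --
    FD 1: (414,0) -> (415,0) [heading=0, move]
    FD 13: (415,0) -> (428,0) [heading=0, move]
    FD 11: (428,0) -> (439,0) [heading=0, move]
    -- iteration 4/4 --
    FD 1: (439,0) -> (440,0) [heading=0, move]
    FD 13: (440,0) -> (453,0) [heading=0, move]
    FD 11: (453,0) -> (464,0) [heading=0, move]
  ]
]
Final: pos=(464,0), heading=0, 0 segment(s) drawn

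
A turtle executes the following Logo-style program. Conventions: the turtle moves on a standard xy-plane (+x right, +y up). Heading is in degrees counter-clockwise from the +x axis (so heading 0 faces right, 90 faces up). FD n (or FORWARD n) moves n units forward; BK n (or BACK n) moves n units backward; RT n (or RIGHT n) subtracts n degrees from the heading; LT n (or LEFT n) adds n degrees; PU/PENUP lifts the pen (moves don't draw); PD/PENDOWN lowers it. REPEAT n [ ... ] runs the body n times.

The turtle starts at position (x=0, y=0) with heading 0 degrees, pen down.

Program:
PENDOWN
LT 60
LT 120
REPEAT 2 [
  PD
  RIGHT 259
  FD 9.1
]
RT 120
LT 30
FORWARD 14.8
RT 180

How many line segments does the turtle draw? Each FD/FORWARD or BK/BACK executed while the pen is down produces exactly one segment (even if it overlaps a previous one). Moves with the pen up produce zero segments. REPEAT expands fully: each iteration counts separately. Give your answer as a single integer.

Executing turtle program step by step:
Start: pos=(0,0), heading=0, pen down
PD: pen down
LT 60: heading 0 -> 60
LT 120: heading 60 -> 180
REPEAT 2 [
  -- iteration 1/2 --
  PD: pen down
  RT 259: heading 180 -> 281
  FD 9.1: (0,0) -> (1.736,-8.933) [heading=281, draw]
  -- iteration 2/2 --
  PD: pen down
  RT 259: heading 281 -> 22
  FD 9.1: (1.736,-8.933) -> (10.174,-5.524) [heading=22, draw]
]
RT 120: heading 22 -> 262
LT 30: heading 262 -> 292
FD 14.8: (10.174,-5.524) -> (15.718,-19.246) [heading=292, draw]
RT 180: heading 292 -> 112
Final: pos=(15.718,-19.246), heading=112, 3 segment(s) drawn
Segments drawn: 3

Answer: 3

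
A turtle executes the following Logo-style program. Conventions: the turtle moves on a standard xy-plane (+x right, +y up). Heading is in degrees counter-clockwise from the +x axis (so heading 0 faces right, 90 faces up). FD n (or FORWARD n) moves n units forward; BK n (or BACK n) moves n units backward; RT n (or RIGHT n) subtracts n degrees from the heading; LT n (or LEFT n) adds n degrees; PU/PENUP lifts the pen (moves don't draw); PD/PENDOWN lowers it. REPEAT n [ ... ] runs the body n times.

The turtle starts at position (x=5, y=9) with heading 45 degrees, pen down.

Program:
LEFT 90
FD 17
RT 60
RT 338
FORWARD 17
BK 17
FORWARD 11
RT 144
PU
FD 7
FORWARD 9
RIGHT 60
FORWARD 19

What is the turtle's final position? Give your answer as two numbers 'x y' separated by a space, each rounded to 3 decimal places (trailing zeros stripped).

Answer: -3.004 2.067

Derivation:
Executing turtle program step by step:
Start: pos=(5,9), heading=45, pen down
LT 90: heading 45 -> 135
FD 17: (5,9) -> (-7.021,21.021) [heading=135, draw]
RT 60: heading 135 -> 75
RT 338: heading 75 -> 97
FD 17: (-7.021,21.021) -> (-9.093,37.894) [heading=97, draw]
BK 17: (-9.093,37.894) -> (-7.021,21.021) [heading=97, draw]
FD 11: (-7.021,21.021) -> (-8.361,31.939) [heading=97, draw]
RT 144: heading 97 -> 313
PU: pen up
FD 7: (-8.361,31.939) -> (-3.587,26.819) [heading=313, move]
FD 9: (-3.587,26.819) -> (2.551,20.237) [heading=313, move]
RT 60: heading 313 -> 253
FD 19: (2.551,20.237) -> (-3.004,2.067) [heading=253, move]
Final: pos=(-3.004,2.067), heading=253, 4 segment(s) drawn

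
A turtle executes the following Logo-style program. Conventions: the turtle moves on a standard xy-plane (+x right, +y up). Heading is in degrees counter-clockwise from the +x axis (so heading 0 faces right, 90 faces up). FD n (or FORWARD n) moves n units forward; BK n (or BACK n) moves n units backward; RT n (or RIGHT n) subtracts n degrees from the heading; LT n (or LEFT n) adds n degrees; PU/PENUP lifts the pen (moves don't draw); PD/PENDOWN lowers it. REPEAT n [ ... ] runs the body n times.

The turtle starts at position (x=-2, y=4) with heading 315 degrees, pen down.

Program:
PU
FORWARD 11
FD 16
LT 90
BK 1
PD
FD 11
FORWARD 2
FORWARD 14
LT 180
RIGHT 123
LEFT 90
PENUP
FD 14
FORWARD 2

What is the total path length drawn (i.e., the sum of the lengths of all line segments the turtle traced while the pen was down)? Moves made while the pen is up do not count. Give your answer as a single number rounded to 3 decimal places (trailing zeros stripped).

Answer: 27

Derivation:
Executing turtle program step by step:
Start: pos=(-2,4), heading=315, pen down
PU: pen up
FD 11: (-2,4) -> (5.778,-3.778) [heading=315, move]
FD 16: (5.778,-3.778) -> (17.092,-15.092) [heading=315, move]
LT 90: heading 315 -> 45
BK 1: (17.092,-15.092) -> (16.385,-15.799) [heading=45, move]
PD: pen down
FD 11: (16.385,-15.799) -> (24.163,-8.021) [heading=45, draw]
FD 2: (24.163,-8.021) -> (25.577,-6.607) [heading=45, draw]
FD 14: (25.577,-6.607) -> (35.477,3.293) [heading=45, draw]
LT 180: heading 45 -> 225
RT 123: heading 225 -> 102
LT 90: heading 102 -> 192
PU: pen up
FD 14: (35.477,3.293) -> (21.783,0.382) [heading=192, move]
FD 2: (21.783,0.382) -> (19.826,-0.034) [heading=192, move]
Final: pos=(19.826,-0.034), heading=192, 3 segment(s) drawn

Segment lengths:
  seg 1: (16.385,-15.799) -> (24.163,-8.021), length = 11
  seg 2: (24.163,-8.021) -> (25.577,-6.607), length = 2
  seg 3: (25.577,-6.607) -> (35.477,3.293), length = 14
Total = 27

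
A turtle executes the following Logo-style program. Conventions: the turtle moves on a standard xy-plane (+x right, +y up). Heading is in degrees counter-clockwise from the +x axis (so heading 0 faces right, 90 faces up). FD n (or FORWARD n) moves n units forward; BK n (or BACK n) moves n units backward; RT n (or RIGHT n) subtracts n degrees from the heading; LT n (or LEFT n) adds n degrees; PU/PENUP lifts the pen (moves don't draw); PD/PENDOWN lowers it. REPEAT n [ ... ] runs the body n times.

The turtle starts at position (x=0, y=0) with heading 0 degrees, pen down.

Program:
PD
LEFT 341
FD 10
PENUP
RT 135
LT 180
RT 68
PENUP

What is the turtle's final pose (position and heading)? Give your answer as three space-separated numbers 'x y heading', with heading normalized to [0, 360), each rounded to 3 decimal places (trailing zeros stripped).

Executing turtle program step by step:
Start: pos=(0,0), heading=0, pen down
PD: pen down
LT 341: heading 0 -> 341
FD 10: (0,0) -> (9.455,-3.256) [heading=341, draw]
PU: pen up
RT 135: heading 341 -> 206
LT 180: heading 206 -> 26
RT 68: heading 26 -> 318
PU: pen up
Final: pos=(9.455,-3.256), heading=318, 1 segment(s) drawn

Answer: 9.455 -3.256 318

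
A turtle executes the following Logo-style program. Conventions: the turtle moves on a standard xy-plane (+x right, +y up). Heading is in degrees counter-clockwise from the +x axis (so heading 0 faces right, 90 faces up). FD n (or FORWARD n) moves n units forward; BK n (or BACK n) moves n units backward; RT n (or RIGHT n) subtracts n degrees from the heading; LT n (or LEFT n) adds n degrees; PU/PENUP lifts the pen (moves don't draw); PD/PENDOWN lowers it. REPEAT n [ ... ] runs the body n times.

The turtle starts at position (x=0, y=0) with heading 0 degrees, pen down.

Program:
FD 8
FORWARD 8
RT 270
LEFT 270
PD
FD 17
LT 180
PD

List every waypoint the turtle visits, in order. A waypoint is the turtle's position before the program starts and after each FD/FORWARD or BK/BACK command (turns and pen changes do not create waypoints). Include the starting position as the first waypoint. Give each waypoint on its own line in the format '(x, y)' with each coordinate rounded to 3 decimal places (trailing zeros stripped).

Answer: (0, 0)
(8, 0)
(16, 0)
(33, 0)

Derivation:
Executing turtle program step by step:
Start: pos=(0,0), heading=0, pen down
FD 8: (0,0) -> (8,0) [heading=0, draw]
FD 8: (8,0) -> (16,0) [heading=0, draw]
RT 270: heading 0 -> 90
LT 270: heading 90 -> 0
PD: pen down
FD 17: (16,0) -> (33,0) [heading=0, draw]
LT 180: heading 0 -> 180
PD: pen down
Final: pos=(33,0), heading=180, 3 segment(s) drawn
Waypoints (4 total):
(0, 0)
(8, 0)
(16, 0)
(33, 0)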